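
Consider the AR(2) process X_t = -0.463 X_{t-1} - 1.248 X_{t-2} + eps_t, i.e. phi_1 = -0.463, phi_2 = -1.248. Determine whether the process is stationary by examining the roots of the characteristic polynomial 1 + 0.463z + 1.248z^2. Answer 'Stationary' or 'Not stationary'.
\text{Not stationary}

The AR(p) characteristic polynomial is P(z) = 1 + 0.463z + 1.248z^2.
Stationarity requires all roots to lie outside the unit circle, i.e. |z| > 1 for every root.
Set 1 + (0.463) z + (1.248) z^2 = 0, i.e. a z^2 + b z + c = 0 with a = 1.248, b = 0.463, c = 1.
Discriminant D = b^2 - 4ac = (0.463)^2 - 4*(1.248)*1 = 0.214369 - (4.992) = -4.777631.
D < 0, so the roots are the complex-conjugate pair z = (-b +/- i sqrt(-D)) / (2a) = -0.1855 +/- 0.8757i.
For a conjugate pair |z|^2 = z * conj(z) = (product of roots) = c/a = 1/(1.248) = 0.801282, so |z| = sqrt(0.801282) = 0.8951 for both roots.
Moduli of all roots: 0.8951, 0.8951.
All moduli strictly greater than 1? No.
Verdict: Not stationary.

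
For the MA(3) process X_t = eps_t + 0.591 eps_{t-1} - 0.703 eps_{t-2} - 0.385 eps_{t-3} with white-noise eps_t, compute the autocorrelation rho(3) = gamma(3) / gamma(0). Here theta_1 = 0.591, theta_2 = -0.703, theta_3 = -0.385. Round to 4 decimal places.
\rho(3) = -0.1933

For an MA(q) process with theta_0 = 1, the autocovariance is
  gamma(k) = sigma^2 * sum_{i=0..q-k} theta_i * theta_{i+k},
and rho(k) = gamma(k) / gamma(0). Sigma^2 cancels.
  numerator   = (1)*(-0.385) = -0.385.
  denominator = (1)^2 + (0.591)^2 + (-0.703)^2 + (-0.385)^2 = 1.991715.
  rho(3) = -0.385 / 1.991715 = -0.1933.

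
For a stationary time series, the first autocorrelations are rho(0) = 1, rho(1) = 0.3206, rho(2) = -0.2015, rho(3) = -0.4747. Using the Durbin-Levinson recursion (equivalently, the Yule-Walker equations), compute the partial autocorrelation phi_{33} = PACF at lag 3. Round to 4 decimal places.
\phi_{33} = -0.3520

The PACF at lag k is phi_{kk}, the last component of the solution
to the Yule-Walker system G_k phi = r_k where
  (G_k)_{ij} = rho(|i - j|), (r_k)_i = rho(i), i,j = 1..k.
Equivalently, Durbin-Levinson gives phi_{kk} iteratively:
  phi_{11} = rho(1)
  phi_{kk} = [rho(k) - sum_{j=1..k-1} phi_{k-1,j} rho(k-j)]
            / [1 - sum_{j=1..k-1} phi_{k-1,j} rho(j)],
  phi_{k,j} = phi_{k-1,j} - phi_{kk} phi_{k-1,k-j},  j = 1..k-1.
Step k = 1:
  phi_11 = rho(1) = 0.3206.
Step k = 2:
  phi_22 = [rho(2) - phi_11 rho(1)] / [1 - phi_11 rho(1)] = [-0.2015 - (0.3206)(0.3206)] / [1 - (0.3206)(0.3206)]
         = -0.30428436 / 0.89721564 = -0.339143.
  Update: phi_21 = phi_11 - phi_22 phi_11 = 0.3206 - (-0.339143)(0.3206) = 0.429329.
Step k = 3:
  phi_33 = [rho(3) - phi_21 rho(2) - phi_22 rho(1)] / [1 - phi_21 rho(1) - phi_22 rho(2)]
    numerator   = -0.4747 - (0.429329)(-0.2015) - (-0.339143)(0.3206) = -0.27946093
    denominator = 1 - (0.429329)(0.3206) - (-0.339143)(-0.2015) = 0.79401974
  phi_33 = -0.27946093 / 0.79401974 = -0.352.
Therefore phi_{33} = -0.3520.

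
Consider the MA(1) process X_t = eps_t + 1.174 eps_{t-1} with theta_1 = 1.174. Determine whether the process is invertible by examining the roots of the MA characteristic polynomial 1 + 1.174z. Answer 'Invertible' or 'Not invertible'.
\text{Not invertible}

The MA(q) characteristic polynomial is P(z) = 1 + 1.174z.
Invertibility requires all roots to lie outside the unit circle, i.e. |z| > 1 for every root.
This is linear in z: 1 + (1.174) z = 0  =>  z = -1/(1.174) = -0.851789,  |z| = 0.851789.
Moduli of all roots: 0.8518.
All moduli strictly greater than 1? No.
Verdict: Not invertible.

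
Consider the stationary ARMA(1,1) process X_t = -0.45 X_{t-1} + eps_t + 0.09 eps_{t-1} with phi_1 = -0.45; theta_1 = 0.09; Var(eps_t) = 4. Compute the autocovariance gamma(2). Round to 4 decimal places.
\gamma(2) = 0.7796

Multiply the model equation by X_{t-k} and take expectations. With theta_0 = psi_0 = 1 and psi_j the MA(infinity) weights, this gives
  gamma(k) - sum_i phi_i gamma(k-i) = c_k,
  c_k = sigma^2 * sum_{j=k..q} theta_j psi_{j-k}   (c_k = 0 for k > q),
using gamma(-m) = gamma(m).
psi-weights needed (psi_j = theta_j + sum_i phi_i psi_{j-i}):
  psi_1 = theta_1 + phi_1 = 0.09 + (-0.45) = -0.36
Right-hand sides:
  c_0 = sigma^2 (1 + theta_1 psi_1) = 4 * (1 + (0.09)(-0.36)) = 4 * 0.9676 = 3.8704
  c_1 = sigma^2 theta_1 = 4 * (0.09) = 0.36
  c_2 = 0
Equations for k = 0 and k = 1 (AR order 1):
  gamma(0) = phi_1 gamma(1) + c_0
  gamma(1) = phi_1 gamma(0) + c_1
Substituting the second into the first: gamma(0) (1 - phi_1^2) = c_0 + phi_1 c_1, so
  gamma(0) = (c_0 + phi_1 c_1) / (1 - phi_1^2) = (3.8704 + (-0.45)(0.36)) / (1 - (-0.45)^2) = 3.7084 / 0.7975 = 4.650031.
  gamma(1) = phi_1 gamma(0) + c_1 = (-0.45)(4.650031) + (0.36) = -1.732514.
For k = 2 (> q): gamma(2) = phi_1 gamma(1) = (-0.45)(-1.732514) = 0.779631.
Therefore gamma(2) = 0.7796 (to 4 decimal places).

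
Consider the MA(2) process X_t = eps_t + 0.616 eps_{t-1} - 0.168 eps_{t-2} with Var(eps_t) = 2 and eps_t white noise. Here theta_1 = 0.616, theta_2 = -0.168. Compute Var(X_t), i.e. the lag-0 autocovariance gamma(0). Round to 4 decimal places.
\gamma(0) = 2.8154

For an MA(q) process X_t = eps_t + sum_i theta_i eps_{t-i} with
Var(eps_t) = sigma^2, the variance is
  gamma(0) = sigma^2 * (1 + sum_i theta_i^2).
  sum_i theta_i^2 = (0.616)^2 + (-0.168)^2 = 0.379456 + 0.028224 = 0.40768.
  gamma(0) = 2 * (1 + 0.40768) = 2 * 1.40768 = 2.81536, which rounds to 2.8154.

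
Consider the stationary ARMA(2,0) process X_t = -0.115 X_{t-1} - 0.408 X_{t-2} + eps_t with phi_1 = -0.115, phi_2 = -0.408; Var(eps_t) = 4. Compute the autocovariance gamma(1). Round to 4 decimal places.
\gamma(1) = -0.3946

Multiply the model equation by X_{t-k} and take expectations. With theta_0 = psi_0 = 1 and psi_j the MA(infinity) weights, this gives
  gamma(k) - sum_i phi_i gamma(k-i) = c_k,
  c_k = sigma^2 * sum_{j=k..q} theta_j psi_{j-k}   (c_k = 0 for k > q),
using gamma(-m) = gamma(m).
Pure AR (q = 0): c_0 = sigma^2 = 4, c_k = 0 for k >= 1.
Equations for k = 0, 1, 2 (AR order 2, c_2 = 0):
  (E0) gamma(0) = phi_1 gamma(1) + phi_2 gamma(2) + c_0
  (E1) gamma(1) = phi_1 gamma(0) + phi_2 gamma(1) + c_1
  (E2) gamma(2) = phi_1 gamma(1) + phi_2 gamma(0)
From (E1): gamma(1) = A gamma(0) + B with
  A = phi_1 / (1 - phi_2) = -0.115 / 1.408 = -0.081676,   B = c_1 / (1 - phi_2) = 0 / 1.408 = 0.
Insert (E2) into (E0): gamma(0) (1 - phi_2^2) = phi_1 (1 + phi_2) gamma(1) + c_0.
  phi_1 (1 + phi_2) = (-0.115)(0.592) = -0.06808,   1 - phi_2^2 = 0.833536.
Replace gamma(1) by A gamma(0) + B and collect gamma(0):
  gamma(0) [0.833536 - (-0.06808)(-0.081676)] = c_0 = 4
  gamma(0) * 0.827975 = 4
  gamma(0) = 4 / 0.827975 = 4.831061.
  gamma(1) = A gamma(0) = (-0.081676)(4.831061) = -0.394582.
Therefore gamma(1) = -0.3946 (to 4 decimal places).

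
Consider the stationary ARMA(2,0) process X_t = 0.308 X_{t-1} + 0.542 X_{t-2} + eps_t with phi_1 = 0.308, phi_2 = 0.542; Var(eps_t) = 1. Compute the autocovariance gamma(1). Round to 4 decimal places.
\gamma(1) = 1.7384

Multiply the model equation by X_{t-k} and take expectations. With theta_0 = psi_0 = 1 and psi_j the MA(infinity) weights, this gives
  gamma(k) - sum_i phi_i gamma(k-i) = c_k,
  c_k = sigma^2 * sum_{j=k..q} theta_j psi_{j-k}   (c_k = 0 for k > q),
using gamma(-m) = gamma(m).
Pure AR (q = 0): c_0 = sigma^2 = 1, c_k = 0 for k >= 1.
Equations for k = 0, 1, 2 (AR order 2, c_2 = 0):
  (E0) gamma(0) = phi_1 gamma(1) + phi_2 gamma(2) + c_0
  (E1) gamma(1) = phi_1 gamma(0) + phi_2 gamma(1) + c_1
  (E2) gamma(2) = phi_1 gamma(1) + phi_2 gamma(0)
From (E1): gamma(1) = A gamma(0) + B with
  A = phi_1 / (1 - phi_2) = 0.308 / 0.458 = 0.672489,   B = c_1 / (1 - phi_2) = 0 / 0.458 = 0.
Insert (E2) into (E0): gamma(0) (1 - phi_2^2) = phi_1 (1 + phi_2) gamma(1) + c_0.
  phi_1 (1 + phi_2) = (0.308)(1.542) = 0.474936,   1 - phi_2^2 = 0.706236.
Replace gamma(1) by A gamma(0) + B and collect gamma(0):
  gamma(0) [0.706236 - (0.474936)(0.672489)] = c_0 = 1
  gamma(0) * 0.386847 = 1
  gamma(0) = 1 / 0.386847 = 2.585003.
  gamma(1) = A gamma(0) = (0.672489)(2.585003) = 1.738386.
Therefore gamma(1) = 1.7384 (to 4 decimal places).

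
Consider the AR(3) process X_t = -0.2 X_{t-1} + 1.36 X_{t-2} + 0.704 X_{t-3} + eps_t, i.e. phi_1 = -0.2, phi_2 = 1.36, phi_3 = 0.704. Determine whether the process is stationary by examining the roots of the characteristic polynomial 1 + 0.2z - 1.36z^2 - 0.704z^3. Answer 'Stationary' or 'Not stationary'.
\text{Not stationary}

The AR(p) characteristic polynomial is P(z) = 1 + 0.2z - 1.36z^2 - 0.704z^3.
Stationarity requires all roots to lie outside the unit circle, i.e. |z| > 1 for every root.
Degree 3: look for a simple real root z0 first, then factor out (1 - z/z0) and solve the remaining quadratic.
Testing z0 = -1.25: P(-1.25) = 1 + (0.2)(-1.25) + (-1.36)(-1.25)^2 + (-0.704)(-1.25)^3
  = 1 + (-0.25) + (-2.125) + (1.375) = 0.  So z_0 = -1.25 is a root, |z_0| = 1.25.
Divide out the factor (1 + 0.8 z) = (1 - z/z0) (since 1/z0 = -0.8):
  P(z) = (1 + 0.8 z)(1 + (-0.6) z + (-0.88) z^2)
  [check: z-coef -0.6 - (-0.8) = 0.2; z^2-coef -0.88 - (-0.8)(-0.6) = -1.36; z^3-coef -(-0.8)(-0.88) = -0.704.]
Remaining roots from the quadratic factor 1 + (-0.6) z + (-0.88) z^2:
  Set 1 + (-0.6) z + (-0.88) z^2 = 0, i.e. a z^2 + b z + c = 0 with a = -0.88, b = -0.6, c = 1.
  Discriminant D = b^2 - 4ac = (-0.6)^2 - 4*(-0.88)*1 = 0.36 - (-3.52) = 3.88.
  D >= 0, so the roots are real: z = (-b +/- sqrt(D)) / (2a) = (0.6 +/- 1.969772) / (-1.76).
    z_1 = (0.6 + 1.969772) / (-1.76) = -1.4601,   |z_1| = 1.4601.
    z_2 = (0.6 - 1.969772) / (-1.76) = 0.7783,   |z_2| = 0.7783.
Moduli of all roots: 1.2500, 1.4601, 0.7783.
All moduli strictly greater than 1? No.
Verdict: Not stationary.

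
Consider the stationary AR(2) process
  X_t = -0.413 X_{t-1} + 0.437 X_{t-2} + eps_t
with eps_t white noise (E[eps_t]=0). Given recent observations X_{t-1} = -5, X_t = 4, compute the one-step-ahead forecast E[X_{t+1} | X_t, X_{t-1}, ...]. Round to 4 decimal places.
E[X_{t+1} \mid \mathcal F_t] = -3.8370

For an AR(p) model X_t = c + sum_i phi_i X_{t-i} + eps_t, the
one-step-ahead conditional mean is
  E[X_{t+1} | X_t, ...] = c + sum_i phi_i X_{t+1-i}.
Substitute known values:
  E[X_{t+1} | ...] = (-0.413) * (4) + (0.437) * (-5)
                   = -3.8370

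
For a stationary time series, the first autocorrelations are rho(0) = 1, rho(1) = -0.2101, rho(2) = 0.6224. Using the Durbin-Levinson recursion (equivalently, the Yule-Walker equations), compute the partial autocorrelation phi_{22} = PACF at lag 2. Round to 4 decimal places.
\phi_{22} = 0.6050

The PACF at lag k is phi_{kk}, the last component of the solution
to the Yule-Walker system G_k phi = r_k where
  (G_k)_{ij} = rho(|i - j|), (r_k)_i = rho(i), i,j = 1..k.
Equivalently, Durbin-Levinson gives phi_{kk} iteratively:
  phi_{11} = rho(1)
  phi_{kk} = [rho(k) - sum_{j=1..k-1} phi_{k-1,j} rho(k-j)]
            / [1 - sum_{j=1..k-1} phi_{k-1,j} rho(j)],
  phi_{k,j} = phi_{k-1,j} - phi_{kk} phi_{k-1,k-j},  j = 1..k-1.
Step k = 1:
  phi_11 = rho(1) = -0.2101.
Step k = 2:
  phi_22 = [rho(2) - phi_11 rho(1)] / [1 - phi_11 rho(1)] = [0.6224 - (-0.2101)(-0.2101)] / [1 - (-0.2101)(-0.2101)]
         = 0.57825799 / 0.95585799 = 0.605.
Therefore phi_{22} = 0.6050.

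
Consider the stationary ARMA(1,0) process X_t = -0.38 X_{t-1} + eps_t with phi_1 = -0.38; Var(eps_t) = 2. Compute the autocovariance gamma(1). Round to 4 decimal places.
\gamma(1) = -0.8883

Multiply the model equation by X_{t-k} and take expectations. With theta_0 = psi_0 = 1 and psi_j the MA(infinity) weights, this gives
  gamma(k) - sum_i phi_i gamma(k-i) = c_k,
  c_k = sigma^2 * sum_{j=k..q} theta_j psi_{j-k}   (c_k = 0 for k > q),
using gamma(-m) = gamma(m).
Pure AR (q = 0): c_0 = sigma^2 = 2, c_k = 0 for k >= 1.
Equations for k = 0 and k = 1 (AR order 1):
  gamma(0) = phi_1 gamma(1) + c_0
  gamma(1) = phi_1 gamma(0) + c_1
Substituting the second into the first: gamma(0) (1 - phi_1^2) = c_0 + phi_1 c_1, so
  gamma(0) = c_0 / (1 - phi_1^2) = 2 / (1 - (-0.38)^2) = 2 / 0.8556 = 2.337541.
  gamma(1) = phi_1 gamma(0) = (-0.38)(2.337541) = -0.888266.
Therefore gamma(1) = -0.8883 (to 4 decimal places).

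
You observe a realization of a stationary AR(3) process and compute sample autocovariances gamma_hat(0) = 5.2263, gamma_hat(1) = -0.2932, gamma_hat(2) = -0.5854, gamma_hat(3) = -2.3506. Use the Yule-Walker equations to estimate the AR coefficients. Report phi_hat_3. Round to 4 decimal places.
\hat\phi_{3} = -0.4710

The Yule-Walker equations for an AR(p) process read, in matrix form,
  Gamma_p phi = r_p,   with   (Gamma_p)_{ij} = gamma(|i - j|),
                       (r_p)_i = gamma(i),   i,j = 1..p.
Substitute the sample gammas (Toeplitz matrix and right-hand side of size 3):
  Gamma_p = [[5.2263, -0.2932, -0.5854], [-0.2932, 5.2263, -0.2932], [-0.5854, -0.2932, 5.2263]]
  r_p     = [-0.2932, -0.5854, -2.3506]
Written out (R1..R3):
  (R1) 5.2263 phi_1 - 0.2932 phi_2 - 0.5854 phi_3 = -0.2932
  (R2) -0.2932 phi_1 + 5.2263 phi_2 - 0.2932 phi_3 = -0.5854
  (R3) -0.5854 phi_1 - 0.2932 phi_2 + 5.2263 phi_3 = -2.3506
Gaussian elimination:
  R2 <- R2 - (-0.2932/5.2263) R1 = R2 - (-0.056101) R1:  5.209851 phi_2 - 0.326041 phi_3 = -0.601849
  R3 <- R3 - (-0.5854/5.2263) R1 = R3 - (-0.11201) R1:  -0.326041 phi_2 + 5.160729 phi_3 = -2.383441
  R3 <- R3 - (-0.326041/5.209851) R2 = R3 - (-0.062582) R2:  5.140325 phi_3 = -2.421106
Back-substitution:
  phi_hat_3 = -2.421106 / 5.140325 = -0.471003
  phi_hat_2 = (-0.601849 - (-0.326041)(-0.471003)) / 5.209851 = -0.144997
  phi_hat_1 = (-0.2932 - (-0.2932)(-0.144997) - (-0.5854)(-0.471003)) / 5.2263 = -0.116993
So phi_hat = [-0.1170, -0.1450, -0.4710].
Therefore phi_hat_3 = -0.4710.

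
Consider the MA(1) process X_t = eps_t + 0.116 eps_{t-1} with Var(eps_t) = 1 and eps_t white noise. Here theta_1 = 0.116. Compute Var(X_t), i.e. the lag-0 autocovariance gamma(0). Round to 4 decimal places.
\gamma(0) = 1.0135

For an MA(q) process X_t = eps_t + sum_i theta_i eps_{t-i} with
Var(eps_t) = sigma^2, the variance is
  gamma(0) = sigma^2 * (1 + sum_i theta_i^2).
  sum_i theta_i^2 = (0.116)^2 = 0.013456.
  gamma(0) = 1 * (1 + 0.013456) = 1 * 1.013456 = 1.013456, which rounds to 1.0135.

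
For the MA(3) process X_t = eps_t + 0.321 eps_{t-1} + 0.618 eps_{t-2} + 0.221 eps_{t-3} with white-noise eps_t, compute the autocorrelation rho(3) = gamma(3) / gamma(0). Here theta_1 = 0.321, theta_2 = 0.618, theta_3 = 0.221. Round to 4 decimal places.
\rho(3) = 0.1441

For an MA(q) process with theta_0 = 1, the autocovariance is
  gamma(k) = sigma^2 * sum_{i=0..q-k} theta_i * theta_{i+k},
and rho(k) = gamma(k) / gamma(0). Sigma^2 cancels.
  numerator   = (1)*(0.221) = 0.221.
  denominator = (1)^2 + (0.321)^2 + (0.618)^2 + (0.221)^2 = 1.533806.
  rho(3) = 0.221 / 1.533806 = 0.1441.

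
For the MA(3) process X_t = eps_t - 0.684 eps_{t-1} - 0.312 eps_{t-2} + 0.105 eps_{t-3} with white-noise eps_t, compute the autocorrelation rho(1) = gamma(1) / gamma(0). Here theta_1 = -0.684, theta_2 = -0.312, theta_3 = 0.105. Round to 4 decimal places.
\rho(1) = -0.3193

For an MA(q) process with theta_0 = 1, the autocovariance is
  gamma(k) = sigma^2 * sum_{i=0..q-k} theta_i * theta_{i+k},
and rho(k) = gamma(k) / gamma(0). Sigma^2 cancels.
  numerator   = (1)*(-0.684) + (-0.684)*(-0.312) + (-0.312)*(0.105) = -0.503352.
  denominator = (1)^2 + (-0.684)^2 + (-0.312)^2 + (0.105)^2 = 1.576225.
  rho(1) = -0.503352 / 1.576225 = -0.3193.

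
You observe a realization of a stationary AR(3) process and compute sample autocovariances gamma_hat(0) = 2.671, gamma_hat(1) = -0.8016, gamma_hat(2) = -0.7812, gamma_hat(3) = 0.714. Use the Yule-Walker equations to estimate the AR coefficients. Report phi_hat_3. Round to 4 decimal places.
\hat\phi_{3} = 0.0220

The Yule-Walker equations for an AR(p) process read, in matrix form,
  Gamma_p phi = r_p,   with   (Gamma_p)_{ij} = gamma(|i - j|),
                       (r_p)_i = gamma(i),   i,j = 1..p.
Substitute the sample gammas (Toeplitz matrix and right-hand side of size 3):
  Gamma_p = [[2.671, -0.8016, -0.7812], [-0.8016, 2.671, -0.8016], [-0.7812, -0.8016, 2.671]]
  r_p     = [-0.8016, -0.7812, 0.714]
Written out (R1..R3):
  (R1) 2.671 phi_1 - 0.8016 phi_2 - 0.7812 phi_3 = -0.8016
  (R2) -0.8016 phi_1 + 2.671 phi_2 - 0.8016 phi_3 = -0.7812
  (R3) -0.7812 phi_1 - 0.8016 phi_2 + 2.671 phi_3 = 0.714
Gaussian elimination:
  R2 <- R2 - (-0.8016/2.671) R1 = R2 - (-0.300112) R1:  2.43043 phi_2 - 1.036048 phi_3 = -1.02177
  R3 <- R3 - (-0.7812/2.671) R1 = R3 - (-0.292475) R1:  -1.036048 phi_2 + 2.442519 phi_3 = 0.479552
  R3 <- R3 - (-1.036048/2.43043) R2 = R3 - (-0.426282) R2:  2.000871 phi_3 = 0.04399
Back-substitution:
  phi_hat_3 = 0.04399 / 2.000871 = 0.021986
  phi_hat_2 = (-1.02177 - (-1.036048)(0.021986)) / 2.43043 = -0.411035
  phi_hat_1 = (-0.8016 - (-0.8016)(-0.411035) - (-0.7812)(0.021986)) / 2.671 = -0.417039
So phi_hat = [-0.4170, -0.4110, 0.0220].
Therefore phi_hat_3 = 0.0220.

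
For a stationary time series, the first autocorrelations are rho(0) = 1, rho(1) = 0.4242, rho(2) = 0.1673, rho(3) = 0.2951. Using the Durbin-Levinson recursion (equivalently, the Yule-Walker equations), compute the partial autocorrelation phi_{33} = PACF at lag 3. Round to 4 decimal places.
\phi_{33} = 0.2800

The PACF at lag k is phi_{kk}, the last component of the solution
to the Yule-Walker system G_k phi = r_k where
  (G_k)_{ij} = rho(|i - j|), (r_k)_i = rho(i), i,j = 1..k.
Equivalently, Durbin-Levinson gives phi_{kk} iteratively:
  phi_{11} = rho(1)
  phi_{kk} = [rho(k) - sum_{j=1..k-1} phi_{k-1,j} rho(k-j)]
            / [1 - sum_{j=1..k-1} phi_{k-1,j} rho(j)],
  phi_{k,j} = phi_{k-1,j} - phi_{kk} phi_{k-1,k-j},  j = 1..k-1.
Step k = 1:
  phi_11 = rho(1) = 0.4242.
Step k = 2:
  phi_22 = [rho(2) - phi_11 rho(1)] / [1 - phi_11 rho(1)] = [0.1673 - (0.4242)(0.4242)] / [1 - (0.4242)(0.4242)]
         = -0.01264564 / 0.82005436 = -0.01542.
  Update: phi_21 = phi_11 - phi_22 phi_11 = 0.4242 - (-0.01542)(0.4242) = 0.430741.
Step k = 3:
  phi_33 = [rho(3) - phi_21 rho(2) - phi_22 rho(1)] / [1 - phi_21 rho(1) - phi_22 rho(2)]
    numerator   = 0.2951 - (0.430741)(0.1673) - (-0.01542)(0.4242) = 0.22957834
    denominator = 1 - (0.430741)(0.4242) - (-0.01542)(0.1673) = 0.81985936
  phi_33 = 0.22957834 / 0.81985936 = 0.28.
Therefore phi_{33} = 0.2800.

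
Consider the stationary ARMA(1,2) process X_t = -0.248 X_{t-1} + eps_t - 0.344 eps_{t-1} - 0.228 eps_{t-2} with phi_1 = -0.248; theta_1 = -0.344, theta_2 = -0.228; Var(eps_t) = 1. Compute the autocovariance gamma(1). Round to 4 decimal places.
\gamma(1) = -0.5457

Multiply the model equation by X_{t-k} and take expectations. With theta_0 = psi_0 = 1 and psi_j the MA(infinity) weights, this gives
  gamma(k) - sum_i phi_i gamma(k-i) = c_k,
  c_k = sigma^2 * sum_{j=k..q} theta_j psi_{j-k}   (c_k = 0 for k > q),
using gamma(-m) = gamma(m).
psi-weights needed (psi_j = theta_j + sum_i phi_i psi_{j-i}):
  psi_1 = theta_1 + phi_1 = -0.344 + (-0.248) = -0.592
  psi_2 = theta_2 + phi_1 psi_1 = -0.228 + (-0.248)(-0.592) = -0.081184
Right-hand sides:
  c_0 = sigma^2 (1 + theta_1 psi_1 + theta_2 psi_2) = 1 * (1 + (-0.344)(-0.592) + (-0.228)(-0.081184)) = 1 * 1.222158 = 1.222158
  c_1 = sigma^2 (theta_1 + theta_2 psi_1) = 1 * (-0.344 + (-0.228)(-0.592)) = -0.209024
  c_2 = sigma^2 theta_2 = 1 * (-0.228) = -0.228
Equations for k = 0 and k = 1 (AR order 1):
  gamma(0) = phi_1 gamma(1) + c_0
  gamma(1) = phi_1 gamma(0) + c_1
Substituting the second into the first: gamma(0) (1 - phi_1^2) = c_0 + phi_1 c_1, so
  gamma(0) = (c_0 + phi_1 c_1) / (1 - phi_1^2) = (1.222158 + (-0.248)(-0.209024)) / (1 - (-0.248)^2) = 1.273996 / 0.938496 = 1.357487.
  gamma(1) = phi_1 gamma(0) + c_1 = (-0.248)(1.357487) + (-0.209024) = -0.545681.
Therefore gamma(1) = -0.5457 (to 4 decimal places).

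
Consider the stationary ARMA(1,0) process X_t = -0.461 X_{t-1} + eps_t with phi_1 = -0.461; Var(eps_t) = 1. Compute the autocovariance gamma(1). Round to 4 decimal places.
\gamma(1) = -0.5854

Multiply the model equation by X_{t-k} and take expectations. With theta_0 = psi_0 = 1 and psi_j the MA(infinity) weights, this gives
  gamma(k) - sum_i phi_i gamma(k-i) = c_k,
  c_k = sigma^2 * sum_{j=k..q} theta_j psi_{j-k}   (c_k = 0 for k > q),
using gamma(-m) = gamma(m).
Pure AR (q = 0): c_0 = sigma^2 = 1, c_k = 0 for k >= 1.
Equations for k = 0 and k = 1 (AR order 1):
  gamma(0) = phi_1 gamma(1) + c_0
  gamma(1) = phi_1 gamma(0) + c_1
Substituting the second into the first: gamma(0) (1 - phi_1^2) = c_0 + phi_1 c_1, so
  gamma(0) = c_0 / (1 - phi_1^2) = 1 / (1 - (-0.461)^2) = 1 / 0.787479 = 1.269875.
  gamma(1) = phi_1 gamma(0) = (-0.461)(1.269875) = -0.585412.
Therefore gamma(1) = -0.5854 (to 4 decimal places).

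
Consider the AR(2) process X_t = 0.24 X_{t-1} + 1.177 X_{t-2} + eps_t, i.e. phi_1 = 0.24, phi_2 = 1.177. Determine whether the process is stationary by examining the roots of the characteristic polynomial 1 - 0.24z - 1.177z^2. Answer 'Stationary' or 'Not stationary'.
\text{Not stationary}

The AR(p) characteristic polynomial is P(z) = 1 - 0.24z - 1.177z^2.
Stationarity requires all roots to lie outside the unit circle, i.e. |z| > 1 for every root.
Set 1 + (-0.24) z + (-1.177) z^2 = 0, i.e. a z^2 + b z + c = 0 with a = -1.177, b = -0.24, c = 1.
Discriminant D = b^2 - 4ac = (-0.24)^2 - 4*(-1.177)*1 = 0.0576 - (-4.708) = 4.7656.
D >= 0, so the roots are real: z = (-b +/- sqrt(D)) / (2a) = (0.24 +/- 2.183025) / (-2.354).
  z_1 = (0.24 + 2.183025) / (-2.354) = -1.0293,   |z_1| = 1.0293.
  z_2 = (0.24 - 2.183025) / (-2.354) = 0.8254,   |z_2| = 0.8254.
Moduli of all roots: 1.0293, 0.8254.
All moduli strictly greater than 1? No.
Verdict: Not stationary.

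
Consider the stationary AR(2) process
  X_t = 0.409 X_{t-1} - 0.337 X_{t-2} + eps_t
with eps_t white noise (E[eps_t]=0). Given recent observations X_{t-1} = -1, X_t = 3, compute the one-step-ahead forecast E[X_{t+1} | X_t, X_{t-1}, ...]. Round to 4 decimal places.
E[X_{t+1} \mid \mathcal F_t] = 1.5640

For an AR(p) model X_t = c + sum_i phi_i X_{t-i} + eps_t, the
one-step-ahead conditional mean is
  E[X_{t+1} | X_t, ...] = c + sum_i phi_i X_{t+1-i}.
Substitute known values:
  E[X_{t+1} | ...] = (0.409) * (3) + (-0.337) * (-1)
                   = 1.5640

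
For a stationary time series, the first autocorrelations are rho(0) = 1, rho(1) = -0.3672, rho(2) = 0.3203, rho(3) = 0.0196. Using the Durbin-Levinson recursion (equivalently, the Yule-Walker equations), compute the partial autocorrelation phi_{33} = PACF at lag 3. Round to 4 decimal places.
\phi_{33} = 0.2311

The PACF at lag k is phi_{kk}, the last component of the solution
to the Yule-Walker system G_k phi = r_k where
  (G_k)_{ij} = rho(|i - j|), (r_k)_i = rho(i), i,j = 1..k.
Equivalently, Durbin-Levinson gives phi_{kk} iteratively:
  phi_{11} = rho(1)
  phi_{kk} = [rho(k) - sum_{j=1..k-1} phi_{k-1,j} rho(k-j)]
            / [1 - sum_{j=1..k-1} phi_{k-1,j} rho(j)],
  phi_{k,j} = phi_{k-1,j} - phi_{kk} phi_{k-1,k-j},  j = 1..k-1.
Step k = 1:
  phi_11 = rho(1) = -0.3672.
Step k = 2:
  phi_22 = [rho(2) - phi_11 rho(1)] / [1 - phi_11 rho(1)] = [0.3203 - (-0.3672)(-0.3672)] / [1 - (-0.3672)(-0.3672)]
         = 0.18546416 / 0.86516416 = 0.214369.
  Update: phi_21 = phi_11 - phi_22 phi_11 = -0.3672 - (0.214369)(-0.3672) = -0.288484.
Step k = 3:
  phi_33 = [rho(3) - phi_21 rho(2) - phi_22 rho(1)] / [1 - phi_21 rho(1) - phi_22 rho(2)]
    numerator   = 0.0196 - (-0.288484)(0.3203) - (0.214369)(-0.3672) = 0.19071756
    denominator = 1 - (-0.288484)(-0.3672) - (0.214369)(0.3203) = 0.82540644
  phi_33 = 0.19071756 / 0.82540644 = 0.2311.
Therefore phi_{33} = 0.2311.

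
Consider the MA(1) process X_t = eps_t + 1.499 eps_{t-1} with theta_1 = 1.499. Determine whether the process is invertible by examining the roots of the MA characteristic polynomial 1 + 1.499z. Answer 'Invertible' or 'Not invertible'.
\text{Not invertible}

The MA(q) characteristic polynomial is P(z) = 1 + 1.499z.
Invertibility requires all roots to lie outside the unit circle, i.e. |z| > 1 for every root.
This is linear in z: 1 + (1.499) z = 0  =>  z = -1/(1.499) = -0.667111,  |z| = 0.667111.
Moduli of all roots: 0.6671.
All moduli strictly greater than 1? No.
Verdict: Not invertible.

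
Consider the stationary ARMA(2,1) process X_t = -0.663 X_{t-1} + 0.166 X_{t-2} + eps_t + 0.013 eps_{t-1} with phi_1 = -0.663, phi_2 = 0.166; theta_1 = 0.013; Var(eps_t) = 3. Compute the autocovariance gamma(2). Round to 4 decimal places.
\gamma(2) = 5.6594

Multiply the model equation by X_{t-k} and take expectations. With theta_0 = psi_0 = 1 and psi_j the MA(infinity) weights, this gives
  gamma(k) - sum_i phi_i gamma(k-i) = c_k,
  c_k = sigma^2 * sum_{j=k..q} theta_j psi_{j-k}   (c_k = 0 for k > q),
using gamma(-m) = gamma(m).
psi-weights needed (psi_j = theta_j + sum_i phi_i psi_{j-i}):
  psi_1 = theta_1 + phi_1 = 0.013 + (-0.663) = -0.65
Right-hand sides:
  c_0 = sigma^2 (1 + theta_1 psi_1) = 3 * (1 + (0.013)(-0.65)) = 3 * 0.99155 = 2.97465
  c_1 = sigma^2 theta_1 = 3 * (0.013) = 0.039
  c_2 = 0
Equations for k = 0, 1, 2 (AR order 2, c_2 = 0):
  (E0) gamma(0) = phi_1 gamma(1) + phi_2 gamma(2) + c_0
  (E1) gamma(1) = phi_1 gamma(0) + phi_2 gamma(1) + c_1
  (E2) gamma(2) = phi_1 gamma(1) + phi_2 gamma(0)
From (E1): gamma(1) = A gamma(0) + B with
  A = phi_1 / (1 - phi_2) = -0.663 / 0.834 = -0.794964,   B = c_1 / (1 - phi_2) = 0.039 / 0.834 = 0.046763.
Insert (E2) into (E0): gamma(0) (1 - phi_2^2) = phi_1 (1 + phi_2) gamma(1) + c_0.
  phi_1 (1 + phi_2) = (-0.663)(1.166) = -0.773058,   1 - phi_2^2 = 0.972444.
Replace gamma(1) by A gamma(0) + B and collect gamma(0):
  gamma(0) [0.972444 - (-0.773058)(-0.794964)] = (-0.773058)(0.046763) + 2.97465
  gamma(0) * 0.357891 = 2.9385
  gamma(0) = 2.9385 / 0.357891 = 8.210607.
  gamma(1) = A gamma(0) + B = (-0.794964)(8.210607) + (0.046763) = -6.480374.
  gamma(2) = phi_1 gamma(1) + phi_2 gamma(0) = (-0.663)(-6.480374) + (0.166)(8.210607) = 5.659449.
Therefore gamma(2) = 5.6594 (to 4 decimal places).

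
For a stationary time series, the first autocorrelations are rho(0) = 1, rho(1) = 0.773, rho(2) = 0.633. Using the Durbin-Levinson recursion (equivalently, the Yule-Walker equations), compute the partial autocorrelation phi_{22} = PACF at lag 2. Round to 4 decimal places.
\phi_{22} = 0.0881

The PACF at lag k is phi_{kk}, the last component of the solution
to the Yule-Walker system G_k phi = r_k where
  (G_k)_{ij} = rho(|i - j|), (r_k)_i = rho(i), i,j = 1..k.
Equivalently, Durbin-Levinson gives phi_{kk} iteratively:
  phi_{11} = rho(1)
  phi_{kk} = [rho(k) - sum_{j=1..k-1} phi_{k-1,j} rho(k-j)]
            / [1 - sum_{j=1..k-1} phi_{k-1,j} rho(j)],
  phi_{k,j} = phi_{k-1,j} - phi_{kk} phi_{k-1,k-j},  j = 1..k-1.
Step k = 1:
  phi_11 = rho(1) = 0.773.
Step k = 2:
  phi_22 = [rho(2) - phi_11 rho(1)] / [1 - phi_11 rho(1)] = [0.633 - (0.773)(0.773)] / [1 - (0.773)(0.773)]
         = 0.035471 / 0.402471 = 0.0881.
Therefore phi_{22} = 0.0881.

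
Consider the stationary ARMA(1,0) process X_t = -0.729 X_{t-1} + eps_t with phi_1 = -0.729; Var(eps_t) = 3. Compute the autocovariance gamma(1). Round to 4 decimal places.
\gamma(1) = -4.6675

Multiply the model equation by X_{t-k} and take expectations. With theta_0 = psi_0 = 1 and psi_j the MA(infinity) weights, this gives
  gamma(k) - sum_i phi_i gamma(k-i) = c_k,
  c_k = sigma^2 * sum_{j=k..q} theta_j psi_{j-k}   (c_k = 0 for k > q),
using gamma(-m) = gamma(m).
Pure AR (q = 0): c_0 = sigma^2 = 3, c_k = 0 for k >= 1.
Equations for k = 0 and k = 1 (AR order 1):
  gamma(0) = phi_1 gamma(1) + c_0
  gamma(1) = phi_1 gamma(0) + c_1
Substituting the second into the first: gamma(0) (1 - phi_1^2) = c_0 + phi_1 c_1, so
  gamma(0) = c_0 / (1 - phi_1^2) = 3 / (1 - (-0.729)^2) = 3 / 0.468559 = 6.402609.
  gamma(1) = phi_1 gamma(0) = (-0.729)(6.402609) = -4.667502.
Therefore gamma(1) = -4.6675 (to 4 decimal places).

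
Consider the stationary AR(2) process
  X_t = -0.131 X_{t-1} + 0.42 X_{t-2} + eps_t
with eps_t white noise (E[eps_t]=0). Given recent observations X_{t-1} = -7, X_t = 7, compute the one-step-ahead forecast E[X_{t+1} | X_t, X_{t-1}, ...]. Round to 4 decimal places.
E[X_{t+1} \mid \mathcal F_t] = -3.8570

For an AR(p) model X_t = c + sum_i phi_i X_{t-i} + eps_t, the
one-step-ahead conditional mean is
  E[X_{t+1} | X_t, ...] = c + sum_i phi_i X_{t+1-i}.
Substitute known values:
  E[X_{t+1} | ...] = (-0.131) * (7) + (0.42) * (-7)
                   = -3.8570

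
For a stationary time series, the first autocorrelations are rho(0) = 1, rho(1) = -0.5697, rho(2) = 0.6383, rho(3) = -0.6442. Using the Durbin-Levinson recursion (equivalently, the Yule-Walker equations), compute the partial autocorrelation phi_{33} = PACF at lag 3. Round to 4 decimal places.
\phi_{33} = -0.3490

The PACF at lag k is phi_{kk}, the last component of the solution
to the Yule-Walker system G_k phi = r_k where
  (G_k)_{ij} = rho(|i - j|), (r_k)_i = rho(i), i,j = 1..k.
Equivalently, Durbin-Levinson gives phi_{kk} iteratively:
  phi_{11} = rho(1)
  phi_{kk} = [rho(k) - sum_{j=1..k-1} phi_{k-1,j} rho(k-j)]
            / [1 - sum_{j=1..k-1} phi_{k-1,j} rho(j)],
  phi_{k,j} = phi_{k-1,j} - phi_{kk} phi_{k-1,k-j},  j = 1..k-1.
Step k = 1:
  phi_11 = rho(1) = -0.5697.
Step k = 2:
  phi_22 = [rho(2) - phi_11 rho(1)] / [1 - phi_11 rho(1)] = [0.6383 - (-0.5697)(-0.5697)] / [1 - (-0.5697)(-0.5697)]
         = 0.31374191 / 0.67544191 = 0.464499.
  Update: phi_21 = phi_11 - phi_22 phi_11 = -0.5697 - (0.464499)(-0.5697) = -0.305075.
Step k = 3:
  phi_33 = [rho(3) - phi_21 rho(2) - phi_22 rho(1)] / [1 - phi_21 rho(1) - phi_22 rho(2)]
    numerator   = -0.6442 - (-0.305075)(0.6383) - (0.464499)(-0.5697) = -0.18484565
    denominator = 1 - (-0.305075)(-0.5697) - (0.464499)(0.6383) = 0.52970919
  phi_33 = -0.18484565 / 0.52970919 = -0.349.
Therefore phi_{33} = -0.3490.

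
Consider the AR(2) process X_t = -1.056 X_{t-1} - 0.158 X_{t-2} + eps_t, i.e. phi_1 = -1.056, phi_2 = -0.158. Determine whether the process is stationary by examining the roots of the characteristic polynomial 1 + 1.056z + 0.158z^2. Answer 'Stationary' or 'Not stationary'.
\text{Stationary}

The AR(p) characteristic polynomial is P(z) = 1 + 1.056z + 0.158z^2.
Stationarity requires all roots to lie outside the unit circle, i.e. |z| > 1 for every root.
Set 1 + (1.056) z + (0.158) z^2 = 0, i.e. a z^2 + b z + c = 0 with a = 0.158, b = 1.056, c = 1.
Discriminant D = b^2 - 4ac = (1.056)^2 - 4*(0.158)*1 = 1.115136 - (0.632) = 0.483136.
D >= 0, so the roots are real: z = (-b +/- sqrt(D)) / (2a) = (-1.056 +/- 0.69508) / (0.316).
  z_1 = (-1.056 + 0.69508) / (0.316) = -1.1422,   |z_1| = 1.1422.
  z_2 = (-1.056 - 0.69508) / (0.316) = -5.5414,   |z_2| = 5.5414.
Moduli of all roots: 1.1422, 5.5414.
All moduli strictly greater than 1? Yes.
Verdict: Stationary.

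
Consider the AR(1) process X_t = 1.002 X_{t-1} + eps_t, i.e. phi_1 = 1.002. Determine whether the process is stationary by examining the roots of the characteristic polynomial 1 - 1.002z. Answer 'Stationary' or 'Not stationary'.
\text{Not stationary}

The AR(p) characteristic polynomial is P(z) = 1 - 1.002z.
Stationarity requires all roots to lie outside the unit circle, i.e. |z| > 1 for every root.
This is linear in z: 1 + (-1.002) z = 0  =>  z = -1/(-1.002) = 0.998004,  |z| = 0.998004.
Moduli of all roots: 0.9980.
All moduli strictly greater than 1? No.
Verdict: Not stationary.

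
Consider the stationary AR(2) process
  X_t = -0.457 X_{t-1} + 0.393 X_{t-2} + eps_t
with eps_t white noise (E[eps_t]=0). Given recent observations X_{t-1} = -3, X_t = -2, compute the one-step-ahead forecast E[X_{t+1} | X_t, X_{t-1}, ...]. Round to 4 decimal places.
E[X_{t+1} \mid \mathcal F_t] = -0.2650

For an AR(p) model X_t = c + sum_i phi_i X_{t-i} + eps_t, the
one-step-ahead conditional mean is
  E[X_{t+1} | X_t, ...] = c + sum_i phi_i X_{t+1-i}.
Substitute known values:
  E[X_{t+1} | ...] = (-0.457) * (-2) + (0.393) * (-3)
                   = -0.2650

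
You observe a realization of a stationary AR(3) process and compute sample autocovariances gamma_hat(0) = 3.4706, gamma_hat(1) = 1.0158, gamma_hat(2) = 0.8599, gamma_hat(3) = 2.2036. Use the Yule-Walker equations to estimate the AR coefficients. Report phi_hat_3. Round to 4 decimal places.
\hat\phi_{3} = 0.5910

The Yule-Walker equations for an AR(p) process read, in matrix form,
  Gamma_p phi = r_p,   with   (Gamma_p)_{ij} = gamma(|i - j|),
                       (r_p)_i = gamma(i),   i,j = 1..p.
Substitute the sample gammas (Toeplitz matrix and right-hand side of size 3):
  Gamma_p = [[3.4706, 1.0158, 0.8599], [1.0158, 3.4706, 1.0158], [0.8599, 1.0158, 3.4706]]
  r_p     = [1.0158, 0.8599, 2.2036]
Written out (R1..R3):
  (R1) 3.4706 phi_1 + 1.0158 phi_2 + 0.8599 phi_3 = 1.0158
  (R2) 1.0158 phi_1 + 3.4706 phi_2 + 1.0158 phi_3 = 0.8599
  (R3) 0.8599 phi_1 + 1.0158 phi_2 + 3.4706 phi_3 = 2.2036
Gaussian elimination:
  R2 <- R2 - (1.0158/3.4706) R1 = R2 - (0.292687) R1:  3.173288 phi_2 + 0.764118 phi_3 = 0.562588
  R3 <- R3 - (0.8599/3.4706) R1 = R3 - (0.247767) R1:  0.764118 phi_2 + 3.257545 phi_3 = 1.951918
  R3 <- R3 - (0.764118/3.173288) R2 = R3 - (0.240797) R2:  3.073548 phi_3 = 1.816449
Back-substitution:
  phi_hat_3 = 1.816449 / 3.073548 = 0.590994
  phi_hat_2 = (0.562588 - (0.764118)(0.590994)) / 3.173288 = 0.034979
  phi_hat_1 = (1.0158 - (1.0158)(0.034979) - (0.8599)(0.590994)) / 3.4706 = 0.13602
So phi_hat = [0.1360, 0.0350, 0.5910].
Therefore phi_hat_3 = 0.5910.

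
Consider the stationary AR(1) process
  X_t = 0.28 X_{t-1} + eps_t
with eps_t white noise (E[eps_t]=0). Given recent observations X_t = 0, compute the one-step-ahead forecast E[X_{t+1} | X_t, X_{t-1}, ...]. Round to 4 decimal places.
E[X_{t+1} \mid \mathcal F_t] = 0.0000

For an AR(p) model X_t = c + sum_i phi_i X_{t-i} + eps_t, the
one-step-ahead conditional mean is
  E[X_{t+1} | X_t, ...] = c + sum_i phi_i X_{t+1-i}.
Substitute known values:
  E[X_{t+1} | ...] = (0.28) * (0)
                   = 0.0000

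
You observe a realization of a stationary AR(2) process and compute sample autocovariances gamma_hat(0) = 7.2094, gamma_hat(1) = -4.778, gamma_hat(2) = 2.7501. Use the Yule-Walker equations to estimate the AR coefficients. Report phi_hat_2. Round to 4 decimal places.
\hat\phi_{2} = -0.1030

The Yule-Walker equations for an AR(p) process read, in matrix form,
  Gamma_p phi = r_p,   with   (Gamma_p)_{ij} = gamma(|i - j|),
                       (r_p)_i = gamma(i),   i,j = 1..p.
Substitute the sample gammas (Toeplitz matrix and right-hand side of size 2):
  Gamma_p = [[7.2094, -4.778], [-4.778, 7.2094]]
  r_p     = [-4.778, 2.7501]
Written out:
  7.2094 phi_1 - 4.778 phi_2 = -4.778
  -4.778 phi_1 + 7.2094 phi_2 = 2.7501
Solve by Cramer's rule:
  det = gamma(0)^2 - gamma(1)^2 = (7.2094)^2 - (-4.778)^2 = 51.97544836 - 22.829284 = 29.14616436
  phi_hat_1 = [gamma(1) gamma(0) - gamma(1) gamma(2)] / det = [(-4.778)(7.2094) - (-4.778)(2.7501)] / 29.14616436 = -21.3065354 / 29.14616436 = -0.731
  phi_hat_2 = [gamma(0) gamma(2) - gamma(1)^2] / det = [(7.2094)(2.7501) - (-4.778)^2] / 29.14616436 = -3.00271306 / 29.14616436 = -0.103
So phi_hat = [-0.7310, -0.1030].
Therefore phi_hat_2 = -0.1030.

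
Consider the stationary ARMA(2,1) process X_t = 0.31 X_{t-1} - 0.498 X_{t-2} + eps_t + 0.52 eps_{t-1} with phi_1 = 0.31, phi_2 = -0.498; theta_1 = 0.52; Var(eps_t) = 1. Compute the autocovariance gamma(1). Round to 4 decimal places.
\gamma(1) = 0.7743

Multiply the model equation by X_{t-k} and take expectations. With theta_0 = psi_0 = 1 and psi_j the MA(infinity) weights, this gives
  gamma(k) - sum_i phi_i gamma(k-i) = c_k,
  c_k = sigma^2 * sum_{j=k..q} theta_j psi_{j-k}   (c_k = 0 for k > q),
using gamma(-m) = gamma(m).
psi-weights needed (psi_j = theta_j + sum_i phi_i psi_{j-i}):
  psi_1 = theta_1 + phi_1 = 0.52 + (0.31) = 0.83
Right-hand sides:
  c_0 = sigma^2 (1 + theta_1 psi_1) = 1 * (1 + (0.52)(0.83)) = 1 * 1.4316 = 1.4316
  c_1 = sigma^2 theta_1 = 1 * (0.52) = 0.52
  c_2 = 0
Equations for k = 0, 1, 2 (AR order 2, c_2 = 0):
  (E0) gamma(0) = phi_1 gamma(1) + phi_2 gamma(2) + c_0
  (E1) gamma(1) = phi_1 gamma(0) + phi_2 gamma(1) + c_1
  (E2) gamma(2) = phi_1 gamma(1) + phi_2 gamma(0)
From (E1): gamma(1) = A gamma(0) + B with
  A = phi_1 / (1 - phi_2) = 0.31 / 1.498 = 0.206943,   B = c_1 / (1 - phi_2) = 0.52 / 1.498 = 0.34713.
Insert (E2) into (E0): gamma(0) (1 - phi_2^2) = phi_1 (1 + phi_2) gamma(1) + c_0.
  phi_1 (1 + phi_2) = (0.31)(0.502) = 0.15562,   1 - phi_2^2 = 0.751996.
Replace gamma(1) by A gamma(0) + B and collect gamma(0):
  gamma(0) [0.751996 - (0.15562)(0.206943)] = (0.15562)(0.34713) + 1.4316
  gamma(0) * 0.719792 = 1.48562
  gamma(0) = 1.48562 / 0.719792 = 2.063959.
  gamma(1) = A gamma(0) + B = (0.206943)(2.063959) + (0.34713) = 0.774251.
Therefore gamma(1) = 0.7743 (to 4 decimal places).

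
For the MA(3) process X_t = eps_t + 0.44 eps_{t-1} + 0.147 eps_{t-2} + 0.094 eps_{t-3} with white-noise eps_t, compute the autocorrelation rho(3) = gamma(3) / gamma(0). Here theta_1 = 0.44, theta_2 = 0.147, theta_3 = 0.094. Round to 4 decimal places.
\rho(3) = 0.0768

For an MA(q) process with theta_0 = 1, the autocovariance is
  gamma(k) = sigma^2 * sum_{i=0..q-k} theta_i * theta_{i+k},
and rho(k) = gamma(k) / gamma(0). Sigma^2 cancels.
  numerator   = (1)*(0.094) = 0.094.
  denominator = (1)^2 + (0.44)^2 + (0.147)^2 + (0.094)^2 = 1.224045.
  rho(3) = 0.094 / 1.224045 = 0.0768.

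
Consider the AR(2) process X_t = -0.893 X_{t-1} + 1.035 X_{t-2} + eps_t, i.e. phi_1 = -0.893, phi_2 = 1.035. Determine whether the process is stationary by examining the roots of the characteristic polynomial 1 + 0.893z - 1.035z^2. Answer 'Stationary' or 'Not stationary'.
\text{Not stationary}

The AR(p) characteristic polynomial is P(z) = 1 + 0.893z - 1.035z^2.
Stationarity requires all roots to lie outside the unit circle, i.e. |z| > 1 for every root.
Set 1 + (0.893) z + (-1.035) z^2 = 0, i.e. a z^2 + b z + c = 0 with a = -1.035, b = 0.893, c = 1.
Discriminant D = b^2 - 4ac = (0.893)^2 - 4*(-1.035)*1 = 0.797449 - (-4.14) = 4.937449.
D >= 0, so the roots are real: z = (-b +/- sqrt(D)) / (2a) = (-0.893 +/- 2.222037) / (-2.07).
  z_1 = (-0.893 + 2.222037) / (-2.07) = -0.642,   |z_1| = 0.642.
  z_2 = (-0.893 - 2.222037) / (-2.07) = 1.5048,   |z_2| = 1.5048.
Moduli of all roots: 0.6420, 1.5048.
All moduli strictly greater than 1? No.
Verdict: Not stationary.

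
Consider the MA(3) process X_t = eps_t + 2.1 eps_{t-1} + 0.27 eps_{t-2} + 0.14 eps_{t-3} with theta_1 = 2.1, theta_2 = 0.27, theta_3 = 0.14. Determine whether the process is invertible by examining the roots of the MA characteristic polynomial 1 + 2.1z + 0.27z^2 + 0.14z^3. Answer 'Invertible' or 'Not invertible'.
\text{Not invertible}

The MA(q) characteristic polynomial is P(z) = 1 + 2.1z + 0.27z^2 + 0.14z^3.
Invertibility requires all roots to lie outside the unit circle, i.e. |z| > 1 for every root.
Degree 3: look for a simple real root z0 first, then factor out (1 - z/z0) and solve the remaining quadratic.
Testing z0 = -0.5: P(-0.5) = 1 + (2.1)(-0.5) + (0.27)(-0.5)^2 + (0.14)(-0.5)^3
  = 1 + (-1.05) + (0.0675) + (-0.0175) = 0.  So z_0 = -0.5 is a root, |z_0| = 0.5.
Divide out the factor (1 + 2 z) = (1 - z/z0) (since 1/z0 = -2):
  P(z) = (1 + 2 z)(1 + (0.1) z + (0.07) z^2)
  [check: z-coef 0.1 - (-2) = 2.1; z^2-coef 0.07 - (-2)(0.1) = 0.27; z^3-coef -(-2)(0.07) = 0.14.]
Remaining roots from the quadratic factor 1 + (0.1) z + (0.07) z^2:
  Set 1 + (0.1) z + (0.07) z^2 = 0, i.e. a z^2 + b z + c = 0 with a = 0.07, b = 0.1, c = 1.
  Discriminant D = b^2 - 4ac = (0.1)^2 - 4*(0.07)*1 = 0.01 - (0.28) = -0.27.
  D < 0, so the roots are the complex-conjugate pair z = (-b +/- i sqrt(-D)) / (2a) = -0.7143 +/- 3.7115i.
  For a conjugate pair |z|^2 = z * conj(z) = (product of roots) = c/a = 1/(0.07) = 14.285714, so |z| = sqrt(14.285714) = 3.7796 for both roots.
Moduli of all roots: 0.5000, 3.7796, 3.7796.
All moduli strictly greater than 1? No.
Verdict: Not invertible.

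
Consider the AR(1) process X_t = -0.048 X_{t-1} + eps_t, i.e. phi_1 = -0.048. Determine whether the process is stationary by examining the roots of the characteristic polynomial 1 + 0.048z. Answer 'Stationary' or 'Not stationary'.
\text{Stationary}

The AR(p) characteristic polynomial is P(z) = 1 + 0.048z.
Stationarity requires all roots to lie outside the unit circle, i.e. |z| > 1 for every root.
This is linear in z: 1 + (0.048) z = 0  =>  z = -1/(0.048) = -20.833333,  |z| = 20.833333.
Moduli of all roots: 20.8333.
All moduli strictly greater than 1? Yes.
Verdict: Stationary.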